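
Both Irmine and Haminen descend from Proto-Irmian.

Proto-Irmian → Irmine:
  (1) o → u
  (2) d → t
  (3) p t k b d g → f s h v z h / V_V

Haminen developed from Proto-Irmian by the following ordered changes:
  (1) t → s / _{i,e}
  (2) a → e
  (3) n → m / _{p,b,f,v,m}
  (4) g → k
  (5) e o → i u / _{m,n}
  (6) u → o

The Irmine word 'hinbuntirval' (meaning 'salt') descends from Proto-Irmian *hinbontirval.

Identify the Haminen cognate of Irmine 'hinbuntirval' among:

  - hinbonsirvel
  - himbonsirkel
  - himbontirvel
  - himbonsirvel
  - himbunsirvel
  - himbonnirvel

Haminen: start from *hinbontirval.
  rule 1 (palatalisation): hinbontirval → hinbonsirval
  rule 2 (vowel merger): hinbonsirval → hinbonsirvel
  rule 3 (nasal place assimilation): hinbonsirvel → himbonsirvel
  rule 4: no change — himbonsirvel
  rule 5 (pre-nasal raising): himbonsirvel → himbunsirvel
  rule 6 (vowel merger): himbunsirvel → himbonsirvel
  ⇒ Haminen himbonsirvel
Only 'himbonsirvel' matches the regular Haminen development of *hinbontirval.

himbonsirvel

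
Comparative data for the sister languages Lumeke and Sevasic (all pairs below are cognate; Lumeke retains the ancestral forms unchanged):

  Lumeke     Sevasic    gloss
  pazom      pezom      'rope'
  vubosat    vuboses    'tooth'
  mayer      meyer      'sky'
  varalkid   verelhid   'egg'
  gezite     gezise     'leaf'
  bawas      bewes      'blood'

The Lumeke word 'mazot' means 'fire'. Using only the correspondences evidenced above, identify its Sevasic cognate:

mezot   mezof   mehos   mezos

mezos

pazom ~ pezom, vubosat ~ vuboses — Lumeke a corresponds to Sevasic e after a consonant, before a consonant other than r, m, n, p, b, f, v.
vubosat ~ vuboses — Lumeke t corresponds to Sevasic s word-finally.
Applying these to Lumeke 'mazot':
  mazot → mezot   (a→e after a consonant, before a consonant other than r, m, n, p, b, f, v)
  mezot → mezos   (t→s word-finally)
So the Sevasic cognate is 'mezos'.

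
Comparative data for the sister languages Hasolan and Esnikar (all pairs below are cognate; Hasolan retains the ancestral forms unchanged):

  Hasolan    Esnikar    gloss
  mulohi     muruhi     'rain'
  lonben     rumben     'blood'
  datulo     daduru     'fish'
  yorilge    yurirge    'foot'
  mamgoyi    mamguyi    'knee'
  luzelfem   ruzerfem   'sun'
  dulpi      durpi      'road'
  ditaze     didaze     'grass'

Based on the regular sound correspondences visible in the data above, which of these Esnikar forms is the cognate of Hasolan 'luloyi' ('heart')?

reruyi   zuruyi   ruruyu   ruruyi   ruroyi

ruruyi

luzelfem ~ ruzerfem — Hasolan l corresponds to Esnikar r word-initially before a back vowel.
mulohi ~ muruhi, datulo ~ daduru — Hasolan l corresponds to Esnikar r between vowels (before a back vowel).
mulohi ~ muruhi, mamgoyi ~ mamguyi — Hasolan o corresponds to Esnikar u after a consonant, before a consonant other than r, m, n, p, b, f, v.
Applying these to Hasolan 'luloyi':
  luloyi → ruloyi   (l→r word-initially before a back vowel)
  ruloyi → ruroyi   (l→r between vowels (before a back vowel))
  ruroyi → ruruyi   (o→u after a consonant, before a consonant other than r, m, n, p, b, f, v)
So the Esnikar cognate is 'ruruyi'.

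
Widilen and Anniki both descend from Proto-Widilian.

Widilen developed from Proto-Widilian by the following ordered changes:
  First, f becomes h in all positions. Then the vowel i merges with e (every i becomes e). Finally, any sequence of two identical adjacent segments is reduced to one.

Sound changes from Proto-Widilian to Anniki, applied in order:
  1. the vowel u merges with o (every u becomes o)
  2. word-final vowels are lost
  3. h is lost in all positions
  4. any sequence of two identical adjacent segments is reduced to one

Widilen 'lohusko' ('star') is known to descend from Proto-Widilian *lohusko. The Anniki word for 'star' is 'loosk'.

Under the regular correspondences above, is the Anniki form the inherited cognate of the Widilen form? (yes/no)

no

Derive the expected Anniki reflex of *lohusko:
Anniki: *lohusko > lohosko > lohosk > loosk > losk  (by vowel merger, apocope, h-loss, degemination)
The regular Anniki reflex would be 'losk', but the attested form is 'loosk'. The correspondence is irregular, so they are not cognates (the Anniki form has a different source).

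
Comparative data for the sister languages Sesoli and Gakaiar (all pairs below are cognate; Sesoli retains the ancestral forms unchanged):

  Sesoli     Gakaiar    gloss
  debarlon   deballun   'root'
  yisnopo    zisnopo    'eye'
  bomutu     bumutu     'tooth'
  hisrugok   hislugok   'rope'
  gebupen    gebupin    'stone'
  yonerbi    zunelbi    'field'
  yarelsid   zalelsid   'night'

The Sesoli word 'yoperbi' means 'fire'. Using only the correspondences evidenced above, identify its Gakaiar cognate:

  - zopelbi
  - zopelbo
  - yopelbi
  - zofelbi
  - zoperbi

zopelbi

yonerbi ~ zunelbi — Sesoli y corresponds to Gakaiar z word-initially before a back vowel.
yonerbi ~ zunelbi — Sesoli r corresponds to Gakaiar l after a vowel, before a labial obstruent.
Applying these to Sesoli 'yoperbi':
  yoperbi → zoperbi   (y→z word-initially before a back vowel)
  zoperbi → zopelbi   (r→l after a vowel, before a labial obstruent)
So the Gakaiar cognate is 'zopelbi'.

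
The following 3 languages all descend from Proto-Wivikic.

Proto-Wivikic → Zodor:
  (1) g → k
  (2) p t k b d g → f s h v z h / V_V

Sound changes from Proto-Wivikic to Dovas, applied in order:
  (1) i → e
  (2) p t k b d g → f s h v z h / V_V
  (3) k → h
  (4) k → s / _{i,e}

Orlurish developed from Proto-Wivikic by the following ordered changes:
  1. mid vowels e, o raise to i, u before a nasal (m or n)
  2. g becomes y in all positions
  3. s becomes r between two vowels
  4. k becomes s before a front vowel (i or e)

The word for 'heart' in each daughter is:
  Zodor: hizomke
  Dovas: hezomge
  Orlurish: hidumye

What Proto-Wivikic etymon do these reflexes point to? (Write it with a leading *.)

Position 2: Zodor has i, Dovas has e, Orlurish has i. Zodor preserves i here (none of its changes turn any other segment into i), so the proto-segment is *i.
Position 6: Zodor has k, Dovas has g, Orlurish has y. Dovas preserves g here (none of its changes turn any other segment into g), so the proto-segment is *g.
Position 3: Zodor has z, Dovas has z, Orlurish has d. Orlurish preserves d here (none of its changes turn any other segment into d), so the proto-segment is *d.
Continuing position by position gives *hidomge; check it forward:
Zodor: *hidomge
  hidomge → hidomke   [unconditioned shift]
  hidomke → hizomke   [intervocalic lenition]
  giving Zodor hizomke.
Dovas: *hidomge
  hidomge → hedomge   [vowel merger]
  hedomge → hezomge   [intervocalic lenition]
  hezomge (rule 3 does not apply)
  hezomge (rule 4 does not apply)
  giving Dovas hezomge.
Orlurish: *hidomge > hidumge > hidumye  (by pre-nasal raising, unconditioned shift)
*hidomge is the unique common source.

*hidomge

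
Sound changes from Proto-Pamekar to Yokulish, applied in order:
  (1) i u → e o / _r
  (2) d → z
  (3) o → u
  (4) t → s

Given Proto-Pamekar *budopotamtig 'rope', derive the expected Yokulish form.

Yokulish: *budopotamtig > buzopotamtig > buzuputamtig > buzupusamsig  (by unconditioned shift, vowel merger, unconditioned shift)

buzupusamsig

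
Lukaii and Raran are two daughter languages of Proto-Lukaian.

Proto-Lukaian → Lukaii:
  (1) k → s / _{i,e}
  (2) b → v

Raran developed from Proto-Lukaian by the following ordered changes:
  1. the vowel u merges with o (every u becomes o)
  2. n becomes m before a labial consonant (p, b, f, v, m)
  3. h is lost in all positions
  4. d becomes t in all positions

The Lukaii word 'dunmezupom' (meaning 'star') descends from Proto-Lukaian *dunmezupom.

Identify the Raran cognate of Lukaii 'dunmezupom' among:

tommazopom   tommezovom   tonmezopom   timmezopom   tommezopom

Raran: *dunmezupom > donmezopom > dommezopom > tommezopom  (by vowel merger, nasal place assimilation, unconditioned shift)
Among the options, 'tommezopom' alone shows every Raran change applied in order.

tommezopom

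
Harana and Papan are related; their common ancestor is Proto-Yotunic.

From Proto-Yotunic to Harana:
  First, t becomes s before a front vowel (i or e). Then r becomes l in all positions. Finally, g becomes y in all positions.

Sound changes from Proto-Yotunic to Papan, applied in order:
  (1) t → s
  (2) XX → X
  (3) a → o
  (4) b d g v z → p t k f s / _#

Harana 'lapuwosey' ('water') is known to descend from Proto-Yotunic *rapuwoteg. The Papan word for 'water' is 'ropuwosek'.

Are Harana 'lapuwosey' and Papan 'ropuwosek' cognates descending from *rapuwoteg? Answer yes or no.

yes

Derive the expected Papan reflex of *rapuwoteg:
Papan: *rapuwoteg
  rapuwoteg → rapuwoseg   [unconditioned shift]
  rapuwoseg (rule 2 does not apply)
  rapuwoseg → ropuwoseg   [vowel merger]
  ropuwoseg → ropuwosek   [final devoicing]
  giving Papan ropuwosek.
Papan 'ropuwosek' matches the regular reflex exactly, so the pair is cognate.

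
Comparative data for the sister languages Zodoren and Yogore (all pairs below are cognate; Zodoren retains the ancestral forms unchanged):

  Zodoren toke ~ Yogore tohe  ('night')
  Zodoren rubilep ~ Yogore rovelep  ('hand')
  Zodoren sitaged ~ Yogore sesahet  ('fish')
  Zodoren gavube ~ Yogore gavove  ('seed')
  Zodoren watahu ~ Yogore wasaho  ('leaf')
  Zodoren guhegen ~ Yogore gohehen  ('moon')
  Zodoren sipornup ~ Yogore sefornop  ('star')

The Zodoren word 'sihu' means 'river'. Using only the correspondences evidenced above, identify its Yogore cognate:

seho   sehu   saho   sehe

rubilep ~ rovelep, sitaged ~ sesahet — Zodoren i corresponds to Yogore e after a consonant, before a consonant other than r, m, n, p, b, f, v.
watahu ~ wasaho — Zodoren u corresponds to Yogore o word-finally.
Applying these to Zodoren 'sihu':
  sihu → sehu   (i→e after a consonant, before a consonant other than r, m, n, p, b, f, v)
  sehu → seho   (u→o word-finally)
So the Yogore cognate is 'seho'.

seho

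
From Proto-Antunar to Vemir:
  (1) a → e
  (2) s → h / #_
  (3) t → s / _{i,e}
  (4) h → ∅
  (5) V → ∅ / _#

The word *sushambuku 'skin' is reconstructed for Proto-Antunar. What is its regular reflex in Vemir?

Vemir: *sushambuku
  sushambuku → sushembuku   [vowel merger]
  sushembuku → hushembuku   [debuccalisation]
  hushembuku (rule 3 does not apply)
  hushembuku → usembuku   [h-loss]
  usembuku → usembuk   [apocope]
  giving Vemir usembuk.

usembuk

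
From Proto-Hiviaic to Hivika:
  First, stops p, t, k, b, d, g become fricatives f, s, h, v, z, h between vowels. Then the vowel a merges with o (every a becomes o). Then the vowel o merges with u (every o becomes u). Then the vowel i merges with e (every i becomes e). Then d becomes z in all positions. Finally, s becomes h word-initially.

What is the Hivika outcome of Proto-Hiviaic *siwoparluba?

Hivika: start from *siwoparluba.
  rule 1 (intervocalic lenition): siwoparluba → siwofarluva
  rule 2 (vowel merger): siwofarluva → siwoforluvo
  rule 3 (vowel merger): siwoforluvo → siwufurluvu
  rule 4 (vowel merger): siwufurluvu → sewufurluvu
  rule 5: no change — sewufurluvu
  rule 6 (debuccalisation): sewufurluvu → hewufurluvu
  ⇒ Hivika hewufurluvu

hewufurluvu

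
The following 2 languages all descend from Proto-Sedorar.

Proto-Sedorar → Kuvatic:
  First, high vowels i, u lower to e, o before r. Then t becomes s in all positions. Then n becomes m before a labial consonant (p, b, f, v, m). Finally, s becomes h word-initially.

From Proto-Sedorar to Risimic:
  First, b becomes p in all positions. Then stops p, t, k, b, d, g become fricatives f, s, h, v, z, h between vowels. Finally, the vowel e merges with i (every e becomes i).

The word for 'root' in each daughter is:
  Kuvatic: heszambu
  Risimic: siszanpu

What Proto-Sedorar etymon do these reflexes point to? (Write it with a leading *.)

*seszanbu

Position 7: Kuvatic has b, Risimic has p. Kuvatic preserves b here (none of its changes turn any other segment into b), so the proto-segment is *b.
Position 1: Kuvatic has h, Risimic has s. Taking the neighbouring segments as reconstructed: Kuvatic h could go back to *t or *s or *h; Risimic s can only go back to *s — the one source consistent with every daughter is *s.
Position 2: Kuvatic has e, Risimic has i. Taking the neighbouring segments as reconstructed: Kuvatic e can only go back to *e; Risimic i could go back to *e or *i — the one source consistent with every daughter is *e.
Continuing position by position gives *seszanbu; check it forward:
Kuvatic: *seszanbu > seszambu > heszambu  (by nasal place assimilation, debuccalisation)
Risimic: *seszanbu
  seszanbu → seszanpu   [unconditioned shift]
  seszanpu (rule 2 does not apply)
  seszanpu → siszanpu   [vowel merger]
  giving Risimic siszanpu.
Only *seszanbu yields all of Kuvatic heszambu, Risimic siszanpu.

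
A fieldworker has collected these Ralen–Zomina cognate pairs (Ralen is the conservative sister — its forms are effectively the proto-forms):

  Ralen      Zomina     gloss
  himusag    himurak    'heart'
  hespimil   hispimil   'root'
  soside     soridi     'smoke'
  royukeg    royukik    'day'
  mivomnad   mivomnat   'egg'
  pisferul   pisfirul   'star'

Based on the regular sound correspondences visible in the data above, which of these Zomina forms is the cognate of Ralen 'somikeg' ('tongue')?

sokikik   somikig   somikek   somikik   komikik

somikik

hespimil ~ hispimil, royukeg ~ royukik — Ralen e corresponds to Zomina i after a consonant, before a consonant other than r, m, n, p, b, f, v.
himusag ~ himurak, royukeg ~ royukik — Ralen g corresponds to Zomina k word-finally.
Applying these to Ralen 'somikeg':
  somikeg → somikig   (e→i after a consonant, before a consonant other than r, m, n, p, b, f, v)
  somikig → somikik   (g→k word-finally)
So the Zomina cognate is 'somikik'.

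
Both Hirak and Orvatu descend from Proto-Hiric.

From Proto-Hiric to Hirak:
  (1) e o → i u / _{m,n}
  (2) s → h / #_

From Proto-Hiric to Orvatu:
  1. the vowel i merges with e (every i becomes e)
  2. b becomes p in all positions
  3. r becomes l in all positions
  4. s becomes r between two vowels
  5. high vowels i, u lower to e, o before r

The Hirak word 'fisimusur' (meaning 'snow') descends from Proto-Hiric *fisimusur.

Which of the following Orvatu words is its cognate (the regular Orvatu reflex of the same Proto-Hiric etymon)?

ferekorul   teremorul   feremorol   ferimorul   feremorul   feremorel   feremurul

Orvatu: start from *fisimusur.
  rule 1 (vowel merger): fisimusur → fesemusur
  rule 2: no change — fesemusur
  rule 3 (unconditioned shift): fesemusur → fesemusul
  rule 4 (rhotacism): fesemusul → feremurul
  rule 5 (pre-rhotic lowering): feremurul → feremorul
  ⇒ Orvatu feremorul
The other candidates each miss or misapply at least one Orvatu change.

feremorul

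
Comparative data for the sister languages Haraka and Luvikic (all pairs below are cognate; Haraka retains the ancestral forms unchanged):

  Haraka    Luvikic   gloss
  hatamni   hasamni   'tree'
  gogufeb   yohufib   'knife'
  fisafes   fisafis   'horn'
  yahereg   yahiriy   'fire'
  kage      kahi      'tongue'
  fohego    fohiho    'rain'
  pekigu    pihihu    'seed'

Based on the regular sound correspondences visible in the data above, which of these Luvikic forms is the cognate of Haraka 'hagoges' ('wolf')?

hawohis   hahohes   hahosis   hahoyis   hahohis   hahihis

hahohis

fohego ~ fohiho — Haraka g corresponds to Luvikic h between vowels (before a back vowel).
kage ~ kahi — Haraka g corresponds to Luvikic h between vowels (before a front vowel).
fisafes ~ fisafis, yahereg ~ yahiriy — Haraka e corresponds to Luvikic i after a consonant, before a consonant other than r, m, n, p, b, f, v.
Applying these to Haraka 'hagoges':
  hagoges → hahoges   (g→h between vowels (before a back vowel))
  hahoges → hahohes   (g→h between vowels (before a front vowel))
  hahohes → hahohis   (e→i after a consonant, before a consonant other than r, m, n, p, b, f, v)
So the Luvikic cognate is 'hahohis'.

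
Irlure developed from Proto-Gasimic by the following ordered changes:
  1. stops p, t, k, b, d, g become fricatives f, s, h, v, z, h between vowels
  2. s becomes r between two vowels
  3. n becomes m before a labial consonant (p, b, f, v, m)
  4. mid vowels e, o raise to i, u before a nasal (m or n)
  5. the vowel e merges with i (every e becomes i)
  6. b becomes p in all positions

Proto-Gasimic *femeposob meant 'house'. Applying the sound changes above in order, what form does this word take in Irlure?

fimiforop

Irlure: start from *femeposob.
  rule 1 (intervocalic lenition): femeposob → femefosob
  rule 2 (rhotacism): femefosob → femeforob
  rule 3: no change — femeforob
  rule 4 (pre-nasal raising): femeforob → fimeforob
  rule 5 (vowel merger): fimeforob → fimiforob
  rule 6 (unconditioned shift): fimiforob → fimiforop
  ⇒ Irlure fimiforop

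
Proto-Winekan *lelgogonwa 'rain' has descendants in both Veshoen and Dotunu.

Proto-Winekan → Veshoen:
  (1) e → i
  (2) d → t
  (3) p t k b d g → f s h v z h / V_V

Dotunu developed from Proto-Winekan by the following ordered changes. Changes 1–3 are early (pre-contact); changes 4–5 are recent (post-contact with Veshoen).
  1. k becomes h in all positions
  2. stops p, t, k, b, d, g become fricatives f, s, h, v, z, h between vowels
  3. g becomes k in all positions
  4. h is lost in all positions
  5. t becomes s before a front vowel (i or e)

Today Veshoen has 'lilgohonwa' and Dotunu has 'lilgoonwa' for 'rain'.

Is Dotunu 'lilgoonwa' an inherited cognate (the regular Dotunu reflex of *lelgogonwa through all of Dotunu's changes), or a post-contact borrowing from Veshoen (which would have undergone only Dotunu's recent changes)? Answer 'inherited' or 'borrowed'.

borrowed

If inherited, *lelgogonwa would pass through all of Dotunu's changes:
Dotunu: start from *lelgogonwa.
  rule 1: no change — lelgogonwa
  rule 2 (intervocalic lenition): lelgogonwa → lelgohonwa
  rule 3 (unconditioned shift): lelgohonwa → lelkohonwa
  rule 4 (h-loss): lelkohonwa → lelkoonwa
  rule 5: no change — lelkoonwa
  ⇒ Dotunu lelkoonwa
If borrowed from Veshoen 'lilgohonwa' after the early changes, it would undergo only the recent ones:
  rule 4 (h-loss): lilgohonwa → lilgoonwa
  rule 5 (palatalisation): no change (lilgoonwa)
  ⇒ as a loan: lilgoonwa
Dotunu 'lilgoonwa' matches the loan outcome 'lilgoonwa', not the inherited 'lelkoonwa' — it skipped the early Dotunu changes, so it was borrowed from Veshoen.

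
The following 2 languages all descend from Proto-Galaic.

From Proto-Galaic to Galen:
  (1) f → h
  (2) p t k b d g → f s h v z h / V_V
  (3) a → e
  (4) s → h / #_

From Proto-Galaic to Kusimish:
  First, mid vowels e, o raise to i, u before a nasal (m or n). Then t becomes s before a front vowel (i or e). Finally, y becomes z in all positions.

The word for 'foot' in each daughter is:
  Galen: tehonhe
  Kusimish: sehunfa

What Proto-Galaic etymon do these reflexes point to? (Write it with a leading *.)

Position 6: Galen has h, Kusimish has f. Kusimish preserves f here (none of its changes turn any other segment into f), so the proto-segment is *f.
Position 4: Galen has o, Kusimish has u. Galen preserves o here (none of its changes turn any other segment into o), so the proto-segment is *o.
Position 7: Galen has e, Kusimish has a. Kusimish preserves a here (none of its changes turn any other segment into a), so the proto-segment is *a.
This points to *tehonfa. Verify forward in each daughter:
Galen: start from *tehonfa.
  rule 1 (unconditioned shift): tehonfa → tehonha
  rule 2: no change — tehonha
  rule 3 (vowel merger): tehonha → tehonhe
  rule 4: no change — tehonhe
  ⇒ Galen tehonhe
Kusimish: *tehonfa
  tehonfa → tehunfa   [pre-nasal raising]
  tehunfa → sehunfa   [palatalisation]
  sehunfa (rule 3 does not apply)
  giving Kusimish sehunfa.
No other proto-form is consistent with every reflex, so the reconstruction is *tehonfa.

*tehonfa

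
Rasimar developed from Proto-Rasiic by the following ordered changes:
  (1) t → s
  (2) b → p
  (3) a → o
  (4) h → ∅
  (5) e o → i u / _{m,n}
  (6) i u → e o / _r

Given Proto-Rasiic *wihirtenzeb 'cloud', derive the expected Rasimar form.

wiersinzep

Rasimar: *wihirtenzeb
  wihirtenzeb → wihirsenzeb   [unconditioned shift]
  wihirsenzeb → wihirsenzep   [unconditioned shift]
  wihirsenzep (rule 3 does not apply)
  wihirsenzep → wiirsenzep   [h-loss]
  wiirsenzep → wiirsinzep   [pre-nasal raising]
  wiirsinzep → wiersinzep   [pre-rhotic lowering]
  giving Rasimar wiersinzep.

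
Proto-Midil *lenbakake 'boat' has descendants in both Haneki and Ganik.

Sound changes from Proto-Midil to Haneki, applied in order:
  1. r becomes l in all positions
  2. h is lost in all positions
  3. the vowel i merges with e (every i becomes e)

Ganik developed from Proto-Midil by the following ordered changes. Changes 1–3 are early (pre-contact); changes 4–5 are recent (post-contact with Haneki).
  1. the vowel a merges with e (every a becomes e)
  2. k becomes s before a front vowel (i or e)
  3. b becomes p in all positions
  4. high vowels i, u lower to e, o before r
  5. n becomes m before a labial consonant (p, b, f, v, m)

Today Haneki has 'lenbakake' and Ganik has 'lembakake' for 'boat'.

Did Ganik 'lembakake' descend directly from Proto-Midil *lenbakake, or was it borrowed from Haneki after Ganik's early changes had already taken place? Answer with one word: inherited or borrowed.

If inherited, *lenbakake would pass through all of Ganik's changes:
Ganik: *lenbakake
  lenbakake → lenbekeke   [vowel merger]
  lenbekeke → lenbesese   [palatalisation]
  lenbesese → lenpesese   [unconditioned shift]
  lenpesese (rule 4 does not apply)
  lenpesese → lempesese   [nasal place assimilation]
  giving Ganik lempesese.
If borrowed from Haneki 'lenbakake' after the early changes, it would undergo only the recent ones:
  rule 4 (pre-rhotic lowering): no change (lenbakake)
  rule 5 (nasal place assimilation): lenbakake → lembakake
  ⇒ as a loan: lembakake
Ganik 'lembakake' matches the loan outcome 'lembakake', not the inherited 'lempesese' — it skipped the early Ganik changes, so it was borrowed from Haneki.

borrowed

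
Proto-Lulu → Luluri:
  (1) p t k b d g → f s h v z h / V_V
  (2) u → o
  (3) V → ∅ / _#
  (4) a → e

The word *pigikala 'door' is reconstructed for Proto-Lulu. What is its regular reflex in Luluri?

Luluri: start from *pigikala.
  rule 1 (intervocalic lenition): pigikala → pihihala
  rule 2: no change — pihihala
  rule 3 (apocope): pihihala → pihihal
  rule 4 (vowel merger): pihihal → pihihel
  ⇒ Luluri pihihel

pihihel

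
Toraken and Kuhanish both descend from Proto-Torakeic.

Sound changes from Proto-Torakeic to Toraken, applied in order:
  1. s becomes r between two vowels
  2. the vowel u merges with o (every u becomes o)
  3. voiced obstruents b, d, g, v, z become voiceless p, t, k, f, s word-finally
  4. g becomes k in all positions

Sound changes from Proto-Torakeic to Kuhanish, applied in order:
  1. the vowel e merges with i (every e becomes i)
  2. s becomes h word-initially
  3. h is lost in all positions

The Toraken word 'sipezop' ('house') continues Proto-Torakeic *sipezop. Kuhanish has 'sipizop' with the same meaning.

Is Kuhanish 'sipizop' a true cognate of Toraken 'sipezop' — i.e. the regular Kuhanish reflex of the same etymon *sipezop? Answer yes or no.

no

Derive the expected Kuhanish reflex of *sipezop:
Kuhanish: start from *sipezop.
  rule 1 (vowel merger): sipezop → sipizop
  rule 2 (debuccalisation): sipizop → hipizop
  rule 3 (h-loss): hipizop → ipizop
  ⇒ Kuhanish ipizop
The regular Kuhanish reflex would be 'ipizop', but the attested form is 'sipizop'. The correspondence is irregular, so they are not cognates (the Kuhanish form has a different source).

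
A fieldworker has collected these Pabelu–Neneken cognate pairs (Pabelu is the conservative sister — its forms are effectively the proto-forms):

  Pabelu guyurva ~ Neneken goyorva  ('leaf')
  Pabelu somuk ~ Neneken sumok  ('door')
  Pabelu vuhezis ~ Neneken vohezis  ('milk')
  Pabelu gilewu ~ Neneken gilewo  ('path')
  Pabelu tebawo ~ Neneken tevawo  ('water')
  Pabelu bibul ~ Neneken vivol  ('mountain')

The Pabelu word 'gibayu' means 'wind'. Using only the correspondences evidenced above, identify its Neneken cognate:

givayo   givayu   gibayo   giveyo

givayo

tebawo ~ tevawo — Pabelu b corresponds to Neneken v between vowels (before a back vowel).
gilewu ~ gilewo — Pabelu u corresponds to Neneken o word-finally.
Applying these to Pabelu 'gibayu':
  gibayu → givayu   (b→v between vowels (before a back vowel))
  givayu → givayo   (u→o word-finally)
So the Neneken cognate is 'givayo'.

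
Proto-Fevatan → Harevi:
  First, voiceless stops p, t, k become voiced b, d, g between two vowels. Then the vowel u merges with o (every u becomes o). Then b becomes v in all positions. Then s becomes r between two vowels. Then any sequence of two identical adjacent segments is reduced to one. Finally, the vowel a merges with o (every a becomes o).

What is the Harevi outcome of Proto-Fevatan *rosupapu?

Harevi: start from *rosupapu.
  rule 1 (intervocalic voicing): rosupapu → rosubabu
  rule 2 (vowel merger): rosubabu → rosobabo
  rule 3 (unconditioned shift): rosobabo → rosovavo
  rule 4 (rhotacism): rosovavo → rorovavo
  rule 5: no change — rorovavo
  rule 6 (vowel merger): rorovavo → rorovovo
  ⇒ Harevi rorovovo

rorovovo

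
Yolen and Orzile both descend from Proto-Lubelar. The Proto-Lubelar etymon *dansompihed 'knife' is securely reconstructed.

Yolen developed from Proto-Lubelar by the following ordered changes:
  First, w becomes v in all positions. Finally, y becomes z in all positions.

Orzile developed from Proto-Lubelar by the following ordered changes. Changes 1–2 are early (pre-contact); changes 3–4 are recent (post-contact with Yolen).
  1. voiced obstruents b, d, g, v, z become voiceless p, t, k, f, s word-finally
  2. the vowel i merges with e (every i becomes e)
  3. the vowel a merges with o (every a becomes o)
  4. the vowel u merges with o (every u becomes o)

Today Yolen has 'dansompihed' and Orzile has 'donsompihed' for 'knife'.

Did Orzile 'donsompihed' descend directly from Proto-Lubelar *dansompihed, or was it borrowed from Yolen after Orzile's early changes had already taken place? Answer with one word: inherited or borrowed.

If inherited, *dansompihed would pass through all of Orzile's changes:
Orzile: *dansompihed
  dansompihed → dansompihet   [final devoicing]
  dansompihet → dansompehet   [vowel merger]
  dansompehet → donsompehet   [vowel merger]
  donsompehet (rule 4 does not apply)
  giving Orzile donsompehet.
If borrowed from Yolen 'dansompihed' after the early changes, it would undergo only the recent ones:
  rule 3 (vowel merger): dansompihed → donsompihed
  rule 4 (vowel merger): no change (donsompihed)
  ⇒ as a loan: donsompihed
Orzile 'donsompihed' matches the loan outcome 'donsompihed', not the inherited 'donsompehet' — it skipped the early Orzile changes, so it was borrowed from Yolen.

borrowed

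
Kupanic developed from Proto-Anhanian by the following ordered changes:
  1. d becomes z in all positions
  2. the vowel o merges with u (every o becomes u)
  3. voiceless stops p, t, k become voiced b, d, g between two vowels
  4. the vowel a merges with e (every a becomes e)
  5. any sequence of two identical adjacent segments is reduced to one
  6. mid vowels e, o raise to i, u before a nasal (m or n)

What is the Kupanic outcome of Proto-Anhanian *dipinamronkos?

Kupanic: *dipinamronkos > zipinamronkos > zipinamrunkus > zibinamrunkus > zibinemrunkus > zibinimrunkus  (by unconditioned shift, vowel merger, intervocalic voicing, vowel merger, pre-nasal raising)

zibinimrunkus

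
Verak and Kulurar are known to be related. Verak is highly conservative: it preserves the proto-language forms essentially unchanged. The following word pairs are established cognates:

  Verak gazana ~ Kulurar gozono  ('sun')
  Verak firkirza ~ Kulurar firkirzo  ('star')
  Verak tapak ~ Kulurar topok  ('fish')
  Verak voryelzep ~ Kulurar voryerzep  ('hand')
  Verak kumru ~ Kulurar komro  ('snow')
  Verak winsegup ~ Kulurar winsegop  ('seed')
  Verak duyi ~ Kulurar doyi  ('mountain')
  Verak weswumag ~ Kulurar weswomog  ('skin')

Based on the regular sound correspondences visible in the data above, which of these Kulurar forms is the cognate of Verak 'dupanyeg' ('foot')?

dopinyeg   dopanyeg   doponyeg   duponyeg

winsegup ~ winsegop — Verak u corresponds to Kulurar o after a consonant, before a labial obstruent.
gazana ~ gozono — Verak a corresponds to Kulurar o after a consonant, before a nasal.
Applying these to Verak 'dupanyeg':
  dupanyeg → dopanyeg   (u→o after a consonant, before a labial obstruent)
  dopanyeg → doponyeg   (a→o after a consonant, before a nasal)
So the Kulurar cognate is 'doponyeg'.

doponyeg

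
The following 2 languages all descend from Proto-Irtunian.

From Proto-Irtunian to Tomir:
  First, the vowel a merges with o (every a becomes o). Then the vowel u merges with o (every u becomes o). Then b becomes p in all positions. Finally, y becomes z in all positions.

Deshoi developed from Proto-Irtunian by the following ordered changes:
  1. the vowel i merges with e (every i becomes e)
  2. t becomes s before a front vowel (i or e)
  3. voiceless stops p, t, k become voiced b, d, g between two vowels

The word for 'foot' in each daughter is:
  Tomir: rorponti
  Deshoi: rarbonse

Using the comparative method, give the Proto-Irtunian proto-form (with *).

Position 2: Tomir has o, Deshoi has a. Deshoi preserves a here (none of its changes turn any other segment into a), so the proto-segment is *a.
Position 7: Tomir has t, Deshoi has s. Tomir preserves t here (none of its changes turn any other segment into t), so the proto-segment is *t.
This points to *rarbonti. Verify forward in each daughter:
Tomir: start from *rarbonti.
  rule 1 (vowel merger): rarbonti → rorbonti
  rule 2: no change — rorbonti
  rule 3 (unconditioned shift): rorbonti → rorponti
  rule 4: no change — rorponti
  ⇒ Tomir rorponti
Deshoi: *rarbonti
  rarbonti → rarbonte   [vowel merger]
  rarbonte → rarbonse   [palatalisation]
  rarbonse (rule 3 does not apply)
  giving Deshoi rarbonse.
No other proto-form is consistent with every reflex, so the reconstruction is *rarbonti.

*rarbonti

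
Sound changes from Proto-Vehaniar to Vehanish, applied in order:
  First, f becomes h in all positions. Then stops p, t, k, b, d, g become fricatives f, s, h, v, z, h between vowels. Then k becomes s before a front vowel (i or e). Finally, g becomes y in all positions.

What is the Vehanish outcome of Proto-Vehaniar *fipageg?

hifahey

Vehanish: *fipageg
  fipageg → hipageg   [unconditioned shift]
  hipageg → hifaheg   [intervocalic lenition]
  hifaheg (rule 3 does not apply)
  hifaheg → hifahey   [unconditioned shift]
  giving Vehanish hifahey.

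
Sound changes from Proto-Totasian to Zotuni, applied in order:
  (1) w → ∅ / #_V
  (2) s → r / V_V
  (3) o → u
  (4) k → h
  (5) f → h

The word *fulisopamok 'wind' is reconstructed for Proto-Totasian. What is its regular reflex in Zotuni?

Zotuni: start from *fulisopamok.
  rule 1: no change — fulisopamok
  rule 2 (rhotacism): fulisopamok → fuliropamok
  rule 3 (vowel merger): fuliropamok → fulirupamuk
  rule 4 (unconditioned shift): fulirupamuk → fulirupamuh
  rule 5 (unconditioned shift): fulirupamuh → hulirupamuh
  ⇒ Zotuni hulirupamuh

hulirupamuh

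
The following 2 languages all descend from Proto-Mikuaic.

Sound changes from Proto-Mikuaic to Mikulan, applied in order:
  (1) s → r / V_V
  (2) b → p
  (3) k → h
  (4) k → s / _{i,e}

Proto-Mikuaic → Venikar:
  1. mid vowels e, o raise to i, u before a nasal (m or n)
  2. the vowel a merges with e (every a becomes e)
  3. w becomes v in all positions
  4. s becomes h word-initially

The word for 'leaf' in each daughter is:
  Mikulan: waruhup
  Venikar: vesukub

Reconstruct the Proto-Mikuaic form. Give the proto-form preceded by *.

*wasukub

Position 5: Mikulan has h, Venikar has k. Venikar preserves k here (none of its changes turn any other segment into k), so the proto-segment is *k.
Position 1: Mikulan has w, Venikar has v. Mikulan preserves w here (none of its changes turn any other segment into w), so the proto-segment is *w.
Position 2: Mikulan has a, Venikar has e. Mikulan preserves a here (none of its changes turn any other segment into a), so the proto-segment is *a.
This points to *wasukub. Verify forward in each daughter:
Mikulan: *wasukub
  wasukub → warukub   [rhotacism]
  warukub → warukup   [unconditioned shift]
  warukup → waruhup   [unconditioned shift]
  waruhup (rule 4 does not apply)
  giving Mikulan waruhup.
Venikar: *wasukub
  wasukub (rule 1 does not apply)
  wasukub → wesukub   [vowel merger]
  wesukub → vesukub   [unconditioned shift]
  vesukub (rule 4 does not apply)
  giving Venikar vesukub.
Only *wasukub yields all of Mikulan waruhup, Venikar vesukub.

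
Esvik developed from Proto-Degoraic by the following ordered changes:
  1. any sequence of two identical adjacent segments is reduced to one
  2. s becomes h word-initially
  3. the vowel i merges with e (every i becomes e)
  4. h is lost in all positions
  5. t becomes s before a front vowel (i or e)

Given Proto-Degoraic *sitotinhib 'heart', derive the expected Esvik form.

Esvik: start from *sitotinhib.
  rule 1: no change — sitotinhib
  rule 2 (debuccalisation): sitotinhib → hitotinhib
  rule 3 (vowel merger): hitotinhib → hetotenheb
  rule 4 (h-loss): hetotenheb → etoteneb
  rule 5 (palatalisation): etoteneb → etoseneb
  ⇒ Esvik etoseneb

etoseneb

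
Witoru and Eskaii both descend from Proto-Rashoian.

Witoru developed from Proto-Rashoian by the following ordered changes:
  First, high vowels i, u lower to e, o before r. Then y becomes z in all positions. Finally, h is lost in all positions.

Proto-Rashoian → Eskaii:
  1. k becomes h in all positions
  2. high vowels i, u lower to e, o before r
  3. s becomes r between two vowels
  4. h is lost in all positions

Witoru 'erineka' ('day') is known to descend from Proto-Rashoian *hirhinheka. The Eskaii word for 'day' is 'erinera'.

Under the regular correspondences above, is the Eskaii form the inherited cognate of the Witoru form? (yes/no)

no

Derive the expected Eskaii reflex of *hirhinheka:
Eskaii: start from *hirhinheka.
  rule 1 (unconditioned shift): hirhinheka → hirhinheha
  rule 2 (pre-rhotic lowering): hirhinheha → herhinheha
  rule 3: no change — herhinheha
  rule 4 (h-loss): herhinheha → erinea
  ⇒ Eskaii erinea
The regular Eskaii reflex would be 'erinea', but the attested form is 'erinera'. The correspondence is irregular, so they are not cognates (the Eskaii form has a different source).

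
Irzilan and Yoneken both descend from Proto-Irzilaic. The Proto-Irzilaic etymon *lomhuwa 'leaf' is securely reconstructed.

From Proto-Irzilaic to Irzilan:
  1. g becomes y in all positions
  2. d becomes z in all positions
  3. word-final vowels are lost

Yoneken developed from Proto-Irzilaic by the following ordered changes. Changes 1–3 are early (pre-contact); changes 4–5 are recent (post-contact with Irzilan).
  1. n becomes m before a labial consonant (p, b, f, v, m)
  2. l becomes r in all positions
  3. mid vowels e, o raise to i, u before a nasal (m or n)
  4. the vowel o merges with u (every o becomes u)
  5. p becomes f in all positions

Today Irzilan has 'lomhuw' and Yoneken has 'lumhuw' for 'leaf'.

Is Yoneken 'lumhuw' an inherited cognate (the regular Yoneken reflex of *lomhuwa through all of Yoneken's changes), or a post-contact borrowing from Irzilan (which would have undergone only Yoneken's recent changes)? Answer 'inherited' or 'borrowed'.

borrowed

If inherited, *lomhuwa would pass through all of Yoneken's changes:
Yoneken: *lomhuwa > romhuwa > rumhuwa  (by unconditioned shift, pre-nasal raising)
If borrowed from Irzilan 'lomhuw' after the early changes, it would undergo only the recent ones:
  rule 4 (vowel merger): lomhuw → lumhuw
  rule 5 (unconditioned shift): no change (lumhuw)
  ⇒ as a loan: lumhuw
Yoneken 'lumhuw' matches the loan outcome 'lumhuw', not the inherited 'rumhuwa' — it skipped the early Yoneken changes, so it was borrowed from Irzilan.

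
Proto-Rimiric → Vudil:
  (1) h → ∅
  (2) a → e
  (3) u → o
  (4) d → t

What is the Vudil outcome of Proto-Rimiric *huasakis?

Vudil: *huasakis
  huasakis → uasakis   [h-loss]
  uasakis → uesekis   [vowel merger]
  uesekis → oesekis   [vowel merger]
  oesekis (rule 4 does not apply)
  giving Vudil oesekis.

oesekis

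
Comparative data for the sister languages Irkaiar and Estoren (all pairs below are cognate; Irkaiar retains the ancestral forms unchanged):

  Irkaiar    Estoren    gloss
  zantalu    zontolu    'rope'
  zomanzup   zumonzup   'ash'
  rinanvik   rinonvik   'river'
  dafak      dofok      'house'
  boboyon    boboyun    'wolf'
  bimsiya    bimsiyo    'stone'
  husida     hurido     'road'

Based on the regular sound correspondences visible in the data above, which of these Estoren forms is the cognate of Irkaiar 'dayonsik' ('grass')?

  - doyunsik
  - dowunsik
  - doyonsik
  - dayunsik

zantalu ~ zontolu, dafak ~ dofok — Irkaiar a corresponds to Estoren o after a consonant, before a consonant other than r, m, n, p, b, f, v.
boboyon ~ boboyun — Irkaiar o corresponds to Estoren u after a consonant, before a nasal.
Applying these to Irkaiar 'dayonsik':
  dayonsik → doyonsik   (a→o after a consonant, before a consonant other than r, m, n, p, b, f, v)
  doyonsik → doyunsik   (o→u after a consonant, before a nasal)
So the Estoren cognate is 'doyunsik'.

doyunsik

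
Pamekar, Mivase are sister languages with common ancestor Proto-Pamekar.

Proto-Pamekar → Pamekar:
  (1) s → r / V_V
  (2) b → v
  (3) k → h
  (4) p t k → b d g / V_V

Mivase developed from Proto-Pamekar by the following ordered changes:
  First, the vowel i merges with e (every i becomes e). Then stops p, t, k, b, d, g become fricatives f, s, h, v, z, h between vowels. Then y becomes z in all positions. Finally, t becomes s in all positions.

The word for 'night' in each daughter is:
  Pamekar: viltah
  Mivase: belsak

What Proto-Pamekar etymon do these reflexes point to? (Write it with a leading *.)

*biltak

Position 2: Pamekar has i, Mivase has e. Pamekar preserves i here (none of its changes turn any other segment into i), so the proto-segment is *i.
Position 4: Pamekar has t, Mivase has s. Pamekar preserves t here (none of its changes turn any other segment into t), so the proto-segment is *t.
Position 6: Pamekar has h, Mivase has k. Mivase preserves k here (none of its changes turn any other segment into k), so the proto-segment is *k.
Continuing position by position gives *biltak; check it forward:
Pamekar: *biltak
  biltak (rule 1 does not apply)
  biltak → viltak   [unconditioned shift]
  viltak → viltah   [unconditioned shift]
  viltah (rule 4 does not apply)
  giving Pamekar viltah.
Mivase: *biltak
  biltak → beltak   [vowel merger]
  beltak (rule 2 does not apply)
  beltak (rule 3 does not apply)
  beltak → belsak   [unconditioned shift]
  giving Mivase belsak.
Only *biltak yields all of Pamekar viltah, Mivase belsak.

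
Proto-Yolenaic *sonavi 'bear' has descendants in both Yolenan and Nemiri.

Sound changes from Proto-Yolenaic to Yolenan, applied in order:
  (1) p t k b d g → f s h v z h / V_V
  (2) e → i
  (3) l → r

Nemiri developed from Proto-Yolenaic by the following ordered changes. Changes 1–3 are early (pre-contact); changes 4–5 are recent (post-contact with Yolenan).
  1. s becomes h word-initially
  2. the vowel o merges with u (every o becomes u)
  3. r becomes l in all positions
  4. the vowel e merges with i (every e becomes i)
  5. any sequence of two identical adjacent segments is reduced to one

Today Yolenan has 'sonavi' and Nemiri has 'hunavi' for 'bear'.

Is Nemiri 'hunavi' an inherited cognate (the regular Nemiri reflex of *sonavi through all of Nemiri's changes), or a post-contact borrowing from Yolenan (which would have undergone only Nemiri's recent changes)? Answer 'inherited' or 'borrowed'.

inherited

If inherited, *sonavi would pass through all of Nemiri's changes:
Nemiri: start from *sonavi.
  rule 1 (debuccalisation): sonavi → honavi
  rule 2 (vowel merger): honavi → hunavi
  rule 3: no change — hunavi
  rule 4: no change — hunavi
  rule 5: no change — hunavi
  ⇒ Nemiri hunavi
If borrowed from Yolenan 'sonavi' after the early changes, it would undergo only the recent ones:
  rule 4 (vowel merger): no change (sonavi)
  rule 5 (degemination): no change (sonavi)
  ⇒ as a loan: sonavi
Nemiri 'hunavi' matches the inherited outcome exactly, so it is an inherited cognate, not a loan.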